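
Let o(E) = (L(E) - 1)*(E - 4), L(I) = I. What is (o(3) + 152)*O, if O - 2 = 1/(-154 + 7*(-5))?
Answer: 18850/63 ≈ 299.21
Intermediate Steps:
O = 377/189 (O = 2 + 1/(-154 + 7*(-5)) = 2 + 1/(-154 - 35) = 2 + 1/(-189) = 2 - 1/189 = 377/189 ≈ 1.9947)
o(E) = (-1 + E)*(-4 + E) (o(E) = (E - 1)*(E - 4) = (-1 + E)*(-4 + E))
(o(3) + 152)*O = ((4 + 3² - 5*3) + 152)*(377/189) = ((4 + 9 - 15) + 152)*(377/189) = (-2 + 152)*(377/189) = 150*(377/189) = 18850/63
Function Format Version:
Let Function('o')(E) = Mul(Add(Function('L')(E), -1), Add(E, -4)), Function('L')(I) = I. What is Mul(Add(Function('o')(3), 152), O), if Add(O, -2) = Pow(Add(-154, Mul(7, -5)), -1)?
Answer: Rational(18850, 63) ≈ 299.21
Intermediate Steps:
O = Rational(377, 189) (O = Add(2, Pow(Add(-154, Mul(7, -5)), -1)) = Add(2, Pow(Add(-154, -35), -1)) = Add(2, Pow(-189, -1)) = Add(2, Rational(-1, 189)) = Rational(377, 189) ≈ 1.9947)
Function('o')(E) = Mul(Add(-1, E), Add(-4, E)) (Function('o')(E) = Mul(Add(E, -1), Add(E, -4)) = Mul(Add(-1, E), Add(-4, E)))
Mul(Add(Function('o')(3), 152), O) = Mul(Add(Add(4, Pow(3, 2), Mul(-5, 3)), 152), Rational(377, 189)) = Mul(Add(Add(4, 9, -15), 152), Rational(377, 189)) = Mul(Add(-2, 152), Rational(377, 189)) = Mul(150, Rational(377, 189)) = Rational(18850, 63)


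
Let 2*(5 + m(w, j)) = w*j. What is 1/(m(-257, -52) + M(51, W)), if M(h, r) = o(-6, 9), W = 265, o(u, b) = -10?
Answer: 1/6667 ≈ 0.00014999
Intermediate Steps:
M(h, r) = -10
m(w, j) = -5 + j*w/2 (m(w, j) = -5 + (w*j)/2 = -5 + (j*w)/2 = -5 + j*w/2)
1/(m(-257, -52) + M(51, W)) = 1/((-5 + (½)*(-52)*(-257)) - 10) = 1/((-5 + 6682) - 10) = 1/(6677 - 10) = 1/6667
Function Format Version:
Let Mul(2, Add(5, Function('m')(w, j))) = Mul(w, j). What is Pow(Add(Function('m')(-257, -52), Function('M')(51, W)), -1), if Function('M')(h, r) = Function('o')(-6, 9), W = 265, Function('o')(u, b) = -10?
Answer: Rational(1, 6667) ≈ 0.00014999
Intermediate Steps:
Function('M')(h, r) = -10
Function('m')(w, j) = Add(-5, Mul(Rational(1, 2), j, w)) (Function('m')(w, j) = Add(-5, Mul(Rational(1, 2), Mul(w, j))) = Add(-5, Mul(Rational(1, 2), Mul(j, w))) = Add(-5, Mul(Rational(1, 2), j, w)))
Pow(Add(Function('m')(-257, -52), Function('M')(51, W)), -1) = Pow(Add(Add(-5, Mul(Rational(1, 2), -52, -257)), -10), -1) = Pow(Add(Add(-5, 6682), -10), -1) = Pow(Add(6677, -10), -1) = Pow(6667, -1) = Rational(1, 6667)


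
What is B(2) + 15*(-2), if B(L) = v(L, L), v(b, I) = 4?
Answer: -26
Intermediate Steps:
B(L) = 4
B(2) + 15*(-2) = 4 + 15*(-2) = 4 - 30 = -26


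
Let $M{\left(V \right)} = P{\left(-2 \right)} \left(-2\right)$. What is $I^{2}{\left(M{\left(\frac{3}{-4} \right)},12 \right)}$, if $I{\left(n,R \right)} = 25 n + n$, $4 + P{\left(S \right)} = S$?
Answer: $97344$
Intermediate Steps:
$P{\left(S \right)} = -4 + S$
$M{\left(V \right)} = 12$ ($M{\left(V \right)} = \left(-4 - 2\right) \left(-2\right) = \left(-6\right) \left(-2\right) = 12$)
$I{\left(n,R \right)} = 26 n$
$I^{2}{\left(M{\left(\frac{3}{-4} \right)},12 \right)} = \left(26 \cdot 12\right)^{2} = 312^{2} = 97344$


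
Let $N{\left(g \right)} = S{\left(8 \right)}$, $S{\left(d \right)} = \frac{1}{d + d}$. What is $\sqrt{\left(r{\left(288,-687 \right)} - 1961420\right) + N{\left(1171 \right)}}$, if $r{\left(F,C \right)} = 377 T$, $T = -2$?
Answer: $\frac{i \sqrt{31394783}}{4} \approx 1400.8 i$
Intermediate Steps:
$r{\left(F,C \right)} = -754$ ($r{\left(F,C \right)} = 377 \left(-2\right) = -754$)
$S{\left(d \right)} = \frac{1}{2 d}$
$N{\left(g \right)} = \frac{1}{16}$ ($N{\left(g \right)} = \frac{1}{2 \cdot 8} = \frac{1}{2} \cdot \frac{1}{8} = \frac{1}{16}$)
$\sqrt{\left(r{\left(288,-687 \right)} - 1961420\right) + N{\left(1171 \right)}} = \sqrt{\left(-754 - 1961420\right) + \frac{1}{16}} = \sqrt{-1962174 + \frac{1}{16}} = \sqrt{- \frac{31394783}{16}} = \frac{i \sqrt{31394783}}{4}$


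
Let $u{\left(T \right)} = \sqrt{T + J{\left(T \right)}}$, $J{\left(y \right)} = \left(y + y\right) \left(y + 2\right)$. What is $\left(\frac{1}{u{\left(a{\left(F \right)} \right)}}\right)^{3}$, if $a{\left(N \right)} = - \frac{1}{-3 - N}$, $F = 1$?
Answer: $\frac{16 \sqrt{22}}{121} \approx 0.62022$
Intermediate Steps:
$J{\left(y \right)} = 2 y \left(2 + y\right)$
$u{\left(T \right)} = \sqrt{T + 2 T \left(2 + T\right)}$
$\left(\frac{1}{u{\left(a{\left(F \right)} \right)}}\right)^{3} = \left(\frac{1}{\sqrt{\frac{5 + \frac{2}{3 + 1}}{3 + 1}}}\right)^{3} = \left(\frac{1}{\sqrt{\frac{5 + \frac{2}{4}}{4}}}\right)^{3} = \left(\frac{1}{\sqrt{\frac{5 + 2 \cdot \frac{1}{4}}{4}}}\right)^{3} = \left(\frac{1}{\sqrt{\frac{5 + \frac{1}{2}}{4}}}\right)^{3} = \left(\frac{1}{\sqrt{\frac{1}{4} \cdot \frac{11}{2}}}\right)^{3} = \left(\frac{1}{\sqrt{\frac{11}{8}}}\right)^{3} = \left(\frac{1}{\frac{1}{4} \sqrt{22}}\right)^{3} = \left(\frac{2 \sqrt{22}}{11}\right)^{3} = \frac{16 \sqrt{22}}{121}$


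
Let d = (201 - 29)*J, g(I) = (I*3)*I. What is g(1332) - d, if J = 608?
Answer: 5218096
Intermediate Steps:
g(I) = 3*I² (g(I) = (3*I)*I = 3*I²)
d = 104576 (d = (201 - 29)*608 = 172*608 = 104576)
g(1332) - d = 3*1332² - 1*104576 = 3*1774224 - 104576 = 5322672 - 104576 = 5218096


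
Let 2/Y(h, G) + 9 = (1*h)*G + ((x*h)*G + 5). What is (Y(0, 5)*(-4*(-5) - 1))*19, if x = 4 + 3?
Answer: -361/2 ≈ -180.50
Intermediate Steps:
x = 7
Y(h, G) = 2/(-4 + 8*G*h) (Y(h, G) = 2/(-9 + ((1*h)*G + ((7*h)*G + 5))) = 2/(-9 + (h*G + (7*G*h + 5))) = 2/(-9 + (G*h + (5 + 7*G*h))) = 2/(-9 + (5 + 8*G*h)) = 2/(-4 + 8*G*h))
(Y(0, 5)*(-4*(-5) - 1))*19 = ((1/(2*(-1 + 2*5*0)))*(-4*(-5) - 1))*19 = ((1/(2*(-1 + 0)))*(20 - 1))*19 = (((½)/(-1))*19)*19 = (((½)*(-1))*19)*19 = -½*19*19 = -19/2*19 = -361/2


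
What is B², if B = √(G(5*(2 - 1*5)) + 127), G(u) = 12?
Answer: 139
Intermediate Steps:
B = √139 (B = √(12 + 127) = √139 ≈ 11.790)
B² = (√139)² = 139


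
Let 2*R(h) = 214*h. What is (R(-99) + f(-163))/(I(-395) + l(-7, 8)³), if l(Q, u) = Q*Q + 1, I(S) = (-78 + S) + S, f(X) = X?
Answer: -2689/31033 ≈ -0.086650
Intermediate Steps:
I(S) = -78 + 2*S
l(Q, u) = 1 + Q² (l(Q, u) = Q² + 1 = 1 + Q²)
R(h) = 107*h (R(h) = (214*h)/2 = 107*h)
(R(-99) + f(-163))/(I(-395) + l(-7, 8)³) = (107*(-99) - 163)/((-78 + 2*(-395)) + (1 + (-7)²)³) = (-10593 - 163)/((-78 - 790) + (1 + 49)³) = -10756/(-868 + 50³) = -10756/(-868 + 125000) = -10756/124132 = -10756*1/124132 = -2689/31033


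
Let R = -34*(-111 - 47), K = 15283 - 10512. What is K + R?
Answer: 10143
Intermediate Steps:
K = 4771
R = 5372 (R = -34*(-158) = 5372)
K + R = 4771 + 5372 = 10143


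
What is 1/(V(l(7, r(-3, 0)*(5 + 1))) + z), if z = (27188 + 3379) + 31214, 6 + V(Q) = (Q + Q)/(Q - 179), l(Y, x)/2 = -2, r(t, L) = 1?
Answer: 183/11304833 ≈ 1.6188e-5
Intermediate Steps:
l(Y, x) = -4 (l(Y, x) = 2*(-2) = -4)
V(Q) = -6 + 2*Q/(-179 + Q) (V(Q) = -6 + (Q + Q)/(Q - 179) = -6 + (2*Q)/(-179 + Q) = -6 + 2*Q/(-179 + Q))
z = 61781 (z = 30567 + 31214 = 61781)
1/(V(l(7, r(-3, 0)*(5 + 1))) + z) = 1/(2*(537 - 2*(-4))/(-179 - 4) + 61781) = 1/(2*(537 + 8)/(-183) + 61781) = 1/(2*(-1/183)*545 + 61781) = 1/(-1090/183 + 61781) = 1/(11304833/183) = 183/11304833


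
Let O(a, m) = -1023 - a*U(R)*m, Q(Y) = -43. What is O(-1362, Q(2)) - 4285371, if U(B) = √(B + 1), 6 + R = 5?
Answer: -4286394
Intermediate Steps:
R = -1 (R = -6 + 5 = -1)
U(B) = √(1 + B)
O(a, m) = -1023 (O(a, m) = -1023 - a*√(1 - 1)*m = -1023 - a*√0*m = -1023 - a*0*m = -1023 - 0*m = -1023 - 1*0 = -1023 + 0 = -1023)
O(-1362, Q(2)) - 4285371 = -1023 - 4285371 = -4286394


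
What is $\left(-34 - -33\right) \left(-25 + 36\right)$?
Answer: $-11$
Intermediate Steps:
$\left(-34 - -33\right) \left(-25 + 36\right) = \left(-34 + 33\right) 11 = \left(-1\right) 11 = -11$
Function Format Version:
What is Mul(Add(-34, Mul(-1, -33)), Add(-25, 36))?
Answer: -11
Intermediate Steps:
Mul(Add(-34, Mul(-1, -33)), Add(-25, 36)) = Mul(Add(-34, 33), 11) = Mul(-1, 11) = -11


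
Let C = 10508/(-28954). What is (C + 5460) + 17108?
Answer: 326711682/14477 ≈ 22568.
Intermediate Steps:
C = -5254/14477 (C = 10508*(-1/28954) = -5254/14477 ≈ -0.36292)
(C + 5460) + 17108 = (-5254/14477 + 5460) + 17108 = 79039166/14477 + 17108 = 326711682/14477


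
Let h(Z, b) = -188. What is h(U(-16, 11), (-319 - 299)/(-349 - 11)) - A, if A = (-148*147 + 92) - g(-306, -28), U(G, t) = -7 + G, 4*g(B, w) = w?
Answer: 21469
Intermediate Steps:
g(B, w) = w/4
A = -21657 (A = (-148*147 + 92) - (-28)/4 = (-21756 + 92) - 1*(-7) = -21664 + 7 = -21657)
h(U(-16, 11), (-319 - 299)/(-349 - 11)) - A = -188 - 1*(-21657) = -188 + 21657 = 21469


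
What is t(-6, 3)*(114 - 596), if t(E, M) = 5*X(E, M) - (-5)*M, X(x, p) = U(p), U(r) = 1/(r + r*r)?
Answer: -44585/6 ≈ -7430.8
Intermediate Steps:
U(r) = 1/(r + r²)
X(x, p) = 1/(p*(1 + p))
t(E, M) = 5*M + 5/(M*(1 + M)) (t(E, M) = 5*(1/(M*(1 + M))) - (-5)*M = 5/(M*(1 + M)) + 5*M = 5*M + 5/(M*(1 + M)))
t(-6, 3)*(114 - 596) = (5*(1 + 3²*(1 + 3))/(3*(1 + 3)))*(114 - 596) = (5*(⅓)*(1 + 9*4)/4)*(-482) = (5*(⅓)*(¼)*(1 + 36))*(-482) = (5*(⅓)*(¼)*37)*(-482) = (185/12)*(-482) = -44585/6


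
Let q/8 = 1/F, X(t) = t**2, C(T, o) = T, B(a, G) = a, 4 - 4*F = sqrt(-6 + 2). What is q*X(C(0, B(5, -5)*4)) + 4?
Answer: 4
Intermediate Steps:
F = 1 - I/2 (F = 1 - sqrt(-6 + 2)/4 = 1 - I/2 ≈ 1.0 - 0.5*I)
q = 32*(1 + I/2)/5 (q = 8/(1 - I/2) = 8*(4*(1 + I/2)/5) = 32*(1 + I/2)/5 ≈ 6.4 + 3.2*I)
q*X(C(0, B(5, -5)*4)) + 4 = (32/5 + 16*I/5)*0**2 + 4 = (32/5 + 16*I/5)*0 + 4 = 0 + 4 = 4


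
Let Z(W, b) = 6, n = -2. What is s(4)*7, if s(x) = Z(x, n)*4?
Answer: 168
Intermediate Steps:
s(x) = 24 (s(x) = 6*4 = 24)
s(4)*7 = 24*7 = 168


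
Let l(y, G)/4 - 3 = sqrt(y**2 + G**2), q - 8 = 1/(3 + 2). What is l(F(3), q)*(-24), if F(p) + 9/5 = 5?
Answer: -288 - 96*sqrt(1937)/5 ≈ -1133.0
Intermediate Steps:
F(p) = 16/5 (F(p) = -9/5 + 5 = 16/5)
q = 41/5 (q = 8 + 1/(3 + 2) = 8 + 1/5 = 41/5 ≈ 8.2000)
l(y, G) = 12 + 4*sqrt(G**2 + y**2) (l(y, G) = 12 + 4*sqrt(y**2 + G**2) = 12 + 4*sqrt(G**2 + y**2))
l(F(3), q)*(-24) = (12 + 4*sqrt((41/5)**2 + (16/5)**2))*(-24) = (12 + 4*sqrt(1681/25 + 256/25))*(-24) = (12 + 4*sqrt(1937/25))*(-24) = (12 + 4*(sqrt(1937)/5))*(-24) = (12 + 4*sqrt(1937)/5)*(-24) = -288 - 96*sqrt(1937)/5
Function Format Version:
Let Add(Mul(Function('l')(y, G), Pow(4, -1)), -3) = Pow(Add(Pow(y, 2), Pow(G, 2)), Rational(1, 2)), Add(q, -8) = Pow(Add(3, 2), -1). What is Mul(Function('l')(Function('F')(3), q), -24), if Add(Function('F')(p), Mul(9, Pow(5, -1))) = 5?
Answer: Add(-288, Mul(Rational(-96, 5), Pow(1937, Rational(1, 2)))) ≈ -1133.0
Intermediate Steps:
Function('F')(p) = Rational(16, 5) (Function('F')(p) = Add(Rational(-9, 5), 5) = Rational(16, 5))
q = Rational(41, 5) (q = Add(8, Pow(Add(3, 2), -1)) = Add(8, Pow(5, -1)) = Add(8, Rational(1, 5)) = Rational(41, 5) ≈ 8.2000)
Function('l')(y, G) = Add(12, Mul(4, Pow(Add(Pow(G, 2), Pow(y, 2)), Rational(1, 2)))) (Function('l')(y, G) = Add(12, Mul(4, Pow(Add(Pow(y, 2), Pow(G, 2)), Rational(1, 2)))) = Add(12, Mul(4, Pow(Add(Pow(G, 2), Pow(y, 2)), Rational(1, 2)))))
Mul(Function('l')(Function('F')(3), q), -24) = Mul(Add(12, Mul(4, Pow(Add(Pow(Rational(41, 5), 2), Pow(Rational(16, 5), 2)), Rational(1, 2)))), -24) = Mul(Add(12, Mul(4, Pow(Add(Rational(1681, 25), Rational(256, 25)), Rational(1, 2)))), -24) = Mul(Add(12, Mul(4, Pow(Rational(1937, 25), Rational(1, 2)))), -24) = Mul(Add(12, Mul(4, Mul(Rational(1, 5), Pow(1937, Rational(1, 2))))), -24) = Mul(Add(12, Mul(Rational(4, 5), Pow(1937, Rational(1, 2)))), -24) = Add(-288, Mul(Rational(-96, 5), Pow(1937, Rational(1, 2))))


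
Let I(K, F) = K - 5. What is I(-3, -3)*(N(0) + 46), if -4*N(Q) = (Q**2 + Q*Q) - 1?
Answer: -370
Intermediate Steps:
I(K, F) = -5 + K
N(Q) = 1/4 - Q**2/2 (N(Q) = -((Q**2 + Q*Q) - 1)/4 = -((Q**2 + Q**2) - 1)/4 = -(2*Q**2 - 1)/4 = -(-1 + 2*Q**2)/4 = 1/4 - Q**2/2)
I(-3, -3)*(N(0) + 46) = (-5 - 3)*((1/4 - 1/2*0**2) + 46) = -8*((1/4 - 1/2*0) + 46) = -8*((1/4 + 0) + 46) = -8*(1/4 + 46) = -8*185/4 = -370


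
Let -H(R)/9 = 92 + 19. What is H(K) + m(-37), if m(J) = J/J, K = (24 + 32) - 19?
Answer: -998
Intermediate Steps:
K = 37 (K = 56 - 19 = 37)
H(R) = -999 (H(R) = -9*(92 + 19) = -9*111 = -999)
m(J) = 1
H(K) + m(-37) = -999 + 1 = -998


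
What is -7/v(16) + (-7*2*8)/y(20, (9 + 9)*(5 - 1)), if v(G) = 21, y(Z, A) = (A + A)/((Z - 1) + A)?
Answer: -640/9 ≈ -71.111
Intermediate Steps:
y(Z, A) = 2*A/(-1 + A + Z) (y(Z, A) = (2*A)/((-1 + Z) + A) = (2*A)/(-1 + A + Z) = 2*A/(-1 + A + Z))
-7/v(16) + (-7*2*8)/y(20, (9 + 9)*(5 - 1)) = -7/21 + (-7*2*8)/((2*((9 + 9)*(5 - 1))/(-1 + (9 + 9)*(5 - 1) + 20))) = -7*1/21 + (-14*8)/((2*(18*4)/(-1 + 18*4 + 20))) = -1/3 - 112/(2*72/(-1 + 72 + 20)) = -1/3 - 112/(2*72/91) = -1/3 - 112/(2*72*(1/91)) = -1/3 - 112/144/91 = -1/3 - 112*91/144 = -1/3 - 637/9 = -640/9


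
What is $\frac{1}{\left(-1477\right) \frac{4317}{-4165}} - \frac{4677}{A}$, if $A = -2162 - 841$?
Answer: $\frac{1420668428}{911797887} \approx 1.5581$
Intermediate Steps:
$A = -3003$ ($A = -2162 - 841 = -3003$)
$\frac{1}{\left(-1477\right) \frac{4317}{-4165}} - \frac{4677}{A} = \frac{1}{\left(-1477\right) \frac{4317}{-4165}} - \frac{4677}{-3003} = - \frac{1}{1477 \cdot 4317 \left(- \frac{1}{4165}\right)} - - \frac{1559}{1001} = - \frac{1}{1477 \left(- \frac{4317}{4165}\right)} + \frac{1559}{1001} = \left(- \frac{1}{1477}\right) \left(- \frac{4165}{4317}\right) + \frac{1559}{1001} = \frac{595}{910887} + \frac{1559}{1001} = \frac{1420668428}{911797887}$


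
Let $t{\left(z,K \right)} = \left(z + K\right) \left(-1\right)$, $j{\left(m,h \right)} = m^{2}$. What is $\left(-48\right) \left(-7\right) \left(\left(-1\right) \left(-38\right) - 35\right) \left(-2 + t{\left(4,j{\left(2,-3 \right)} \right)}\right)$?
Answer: $-10080$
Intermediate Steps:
$t{\left(z,K \right)} = - K - z$ ($t{\left(z,K \right)} = \left(K + z\right) \left(-1\right) = - K - z$)
$\left(-48\right) \left(-7\right) \left(\left(-1\right) \left(-38\right) - 35\right) \left(-2 + t{\left(4,j{\left(2,-3 \right)} \right)}\right) = \left(-48\right) \left(-7\right) \left(\left(-1\right) \left(-38\right) - 35\right) \left(-2 - 8\right) = 336 \left(38 - 35\right) \left(-2 - 8\right) = 336 \cdot 3 \left(-2 - 8\right) = 336 \cdot 3 \left(-10\right) = 336 \left(-30\right) = -10080$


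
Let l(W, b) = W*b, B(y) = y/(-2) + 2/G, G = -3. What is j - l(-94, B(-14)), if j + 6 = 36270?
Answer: 110578/3 ≈ 36859.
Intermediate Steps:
j = 36264 (j = -6 + 36270 = 36264)
B(y) = -2/3 - y/2 (B(y) = y/(-2) + 2/(-3) = y*(-1/2) + 2*(-1/3) = -y/2 - 2/3 = -2/3 - y/2)
j - l(-94, B(-14)) = 36264 - (-94)*(-2/3 - 1/2*(-14)) = 36264 - (-94)*(-2/3 + 7) = 36264 - (-94)*19/3 = 36264 - 1*(-1786/3) = 36264 + 1786/3 = 110578/3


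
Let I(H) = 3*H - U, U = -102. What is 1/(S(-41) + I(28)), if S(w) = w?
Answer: 1/145 ≈ 0.0068966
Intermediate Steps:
I(H) = 102 + 3*H (I(H) = 3*H - 1*(-102) = 3*H + 102 = 102 + 3*H)
1/(S(-41) + I(28)) = 1/(-41 + (102 + 3*28)) = 1/(-41 + (102 + 84)) = 1/(-41 + 186) = 1/145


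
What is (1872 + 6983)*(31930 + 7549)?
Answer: 349586545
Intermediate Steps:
(1872 + 6983)*(31930 + 7549) = 8855*39479 = 349586545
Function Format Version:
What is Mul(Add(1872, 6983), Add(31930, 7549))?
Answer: 349586545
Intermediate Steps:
Mul(Add(1872, 6983), Add(31930, 7549)) = Mul(8855, 39479) = 349586545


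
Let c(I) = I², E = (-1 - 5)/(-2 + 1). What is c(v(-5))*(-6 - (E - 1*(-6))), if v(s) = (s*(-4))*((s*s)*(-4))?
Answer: -72000000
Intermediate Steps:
v(s) = 16*s³ (v(s) = (-4*s)*(s²*(-4)) = (-4*s)*(-4*s²) = 16*s³)
E = 6 (E = -6/(-1) = -6*(-1) = 6)
c(v(-5))*(-6 - (E - 1*(-6))) = (16*(-5)³)²*(-6 - (6 - 1*(-6))) = (16*(-125))²*(-6 - (6 + 6)) = (-2000)²*(-6 - 1*12) = 4000000*(-6 - 12) = 4000000*(-18) = -72000000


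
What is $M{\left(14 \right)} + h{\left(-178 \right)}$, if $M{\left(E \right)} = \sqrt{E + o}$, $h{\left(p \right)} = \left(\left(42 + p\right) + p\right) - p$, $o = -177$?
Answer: $-136 + i \sqrt{163} \approx -136.0 + 12.767 i$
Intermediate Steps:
$h{\left(p \right)} = 42 + p$ ($h{\left(p \right)} = \left(42 + 2 p\right) - p = 42 + p$)
$M{\left(E \right)} = \sqrt{-177 + E}$ ($M{\left(E \right)} = \sqrt{E - 177} = \sqrt{-177 + E}$)
$M{\left(14 \right)} + h{\left(-178 \right)} = \sqrt{-177 + 14} + \left(42 - 178\right) = \sqrt{-163} - 136 = i \sqrt{163} - 136 = -136 + i \sqrt{163}$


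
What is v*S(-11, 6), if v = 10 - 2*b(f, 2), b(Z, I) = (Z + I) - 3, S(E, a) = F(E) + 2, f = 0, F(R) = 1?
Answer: 36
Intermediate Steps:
S(E, a) = 3 (S(E, a) = 1 + 2 = 3)
b(Z, I) = -3 + I + Z (b(Z, I) = (I + Z) - 3 = -3 + I + Z)
v = 12 (v = 10 - 2*(-3 + 2 + 0) = 10 - 2*(-1) = 10 + 2 = 12)
v*S(-11, 6) = 12*3 = 36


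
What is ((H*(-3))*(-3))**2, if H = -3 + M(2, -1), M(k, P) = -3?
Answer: 2916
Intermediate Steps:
H = -6 (H = -3 - 3 = -6)
((H*(-3))*(-3))**2 = (-6*(-3)*(-3))**2 = (18*(-3))**2 = (-54)**2 = 2916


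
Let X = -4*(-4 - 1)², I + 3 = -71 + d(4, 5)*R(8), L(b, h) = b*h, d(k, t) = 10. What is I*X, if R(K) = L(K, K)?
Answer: -56600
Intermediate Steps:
R(K) = K² (R(K) = K*K = K²)
I = 566 (I = -3 + (-71 + 10*8²) = -3 + (-71 + 10*64) = -3 + (-71 + 640) = -3 + 569 = 566)
X = -100 (X = -4*(-5)² = -4*25 = -100)
I*X = 566*(-100) = -56600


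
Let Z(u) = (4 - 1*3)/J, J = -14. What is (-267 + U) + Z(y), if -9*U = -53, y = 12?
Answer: -32909/126 ≈ -261.18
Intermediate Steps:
U = 53/9 (U = -1/9*(-53) = 53/9 ≈ 5.8889)
Z(u) = -1/14 (Z(u) = (4 - 1*3)/(-14) = (4 - 3)*(-1/14) = 1*(-1/14) = -1/14)
(-267 + U) + Z(y) = (-267 + 53/9) - 1/14 = -2350/9 - 1/14 = -32909/126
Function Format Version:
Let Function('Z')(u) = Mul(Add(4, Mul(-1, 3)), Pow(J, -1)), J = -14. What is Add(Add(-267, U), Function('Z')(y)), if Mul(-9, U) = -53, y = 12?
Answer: Rational(-32909, 126) ≈ -261.18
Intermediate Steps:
U = Rational(53, 9) (U = Mul(Rational(-1, 9), -53) = Rational(53, 9) ≈ 5.8889)
Function('Z')(u) = Rational(-1, 14) (Function('Z')(u) = Mul(Add(4, Mul(-1, 3)), Pow(-14, -1)) = Mul(Add(4, -3), Rational(-1, 14)) = Mul(1, Rational(-1, 14)) = Rational(-1, 14))
Add(Add(-267, U), Function('Z')(y)) = Add(Add(-267, Rational(53, 9)), Rational(-1, 14)) = Add(Rational(-2350, 9), Rational(-1, 14)) = Rational(-32909, 126)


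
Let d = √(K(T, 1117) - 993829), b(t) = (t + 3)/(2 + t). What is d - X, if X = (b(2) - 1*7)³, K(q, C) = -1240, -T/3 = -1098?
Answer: 12167/64 + I*√995069 ≈ 190.11 + 997.53*I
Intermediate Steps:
b(t) = (3 + t)/(2 + t)
T = 3294 (T = -3*(-1098) = 3294)
d = I*√995069 (d = √(-1240 - 993829) = √(-995069) = I*√995069 ≈ 997.53*I)
X = -12167/64 (X = ((3 + 2)/(2 + 2) - 1*7)³ = (5/4 - 7)³ = (-23/4)³ = -12167/64 ≈ -190.11)
d - X = I*√995069 - 1*(-12167/64) = I*√995069 + 12167/64 = 12167/64 + I*√995069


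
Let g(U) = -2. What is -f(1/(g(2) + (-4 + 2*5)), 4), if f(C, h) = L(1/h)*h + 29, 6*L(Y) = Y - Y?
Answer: -29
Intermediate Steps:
L(Y) = 0 (L(Y) = (Y - Y)/6 = (1/6)*0 = 0)
f(C, h) = 29 (f(C, h) = 0*h + 29 = 0 + 29 = 29)
-f(1/(g(2) + (-4 + 2*5)), 4) = -1*29 = -29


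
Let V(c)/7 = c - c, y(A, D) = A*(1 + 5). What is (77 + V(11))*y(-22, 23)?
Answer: -10164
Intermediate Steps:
y(A, D) = 6*A (y(A, D) = A*6 = 6*A)
V(c) = 0 (V(c) = 7*(c - c) = 7*0 = 0)
(77 + V(11))*y(-22, 23) = (77 + 0)*(6*(-22)) = 77*(-132) = -10164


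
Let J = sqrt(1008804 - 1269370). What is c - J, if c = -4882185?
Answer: -4882185 - I*sqrt(260566) ≈ -4.8822e+6 - 510.46*I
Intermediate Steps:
J = I*sqrt(260566) (J = sqrt(-260566) = I*sqrt(260566) ≈ 510.46*I)
c - J = -4882185 - I*sqrt(260566)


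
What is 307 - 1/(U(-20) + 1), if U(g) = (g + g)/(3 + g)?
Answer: 17482/57 ≈ 306.70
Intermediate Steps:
U(g) = 2*g/(3 + g) (U(g) = (2*g)/(3 + g) = 2*g/(3 + g))
307 - 1/(U(-20) + 1) = 307 - 1/(2*(-20)/(3 - 20) + 1) = 307 - 1/(2*(-20)/(-17) + 1) = 307 - 1/(2*(-20)*(-1/17) + 1) = 307 - 1/(40/17 + 1) = 307 - 1/57/17 = 307 - 1*17/57 = 307 - 17/57 = 17482/57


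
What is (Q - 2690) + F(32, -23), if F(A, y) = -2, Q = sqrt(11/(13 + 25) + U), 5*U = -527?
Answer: -2692 + 3*I*sqrt(421610)/190 ≈ -2692.0 + 10.252*I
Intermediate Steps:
U = -527/5 (U = (1/5)*(-527) = -527/5 ≈ -105.40)
Q = 3*I*sqrt(421610)/190 (Q = sqrt(11/(13 + 25) - 527/5) = sqrt(11/38 - 527/5) = sqrt(-19971/190) = 3*I*sqrt(421610)/190 ≈ 10.252*I)
(Q - 2690) + F(32, -23) = (3*I*sqrt(421610)/190 - 2690) - 2 = (-2690 + 3*I*sqrt(421610)/190) - 2 = -2692 + 3*I*sqrt(421610)/190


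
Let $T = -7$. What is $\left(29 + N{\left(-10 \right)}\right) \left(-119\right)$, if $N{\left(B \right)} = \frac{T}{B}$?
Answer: $- \frac{35343}{10} \approx -3534.3$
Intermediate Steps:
$N{\left(B \right)} = - \frac{7}{B}$
$\left(29 + N{\left(-10 \right)}\right) \left(-119\right) = \left(29 - \frac{7}{-10}\right) \left(-119\right) = \left(29 - - \frac{7}{10}\right) \left(-119\right) = \left(29 + \frac{7}{10}\right) \left(-119\right) = \frac{297}{10} \left(-119\right) = - \frac{35343}{10}$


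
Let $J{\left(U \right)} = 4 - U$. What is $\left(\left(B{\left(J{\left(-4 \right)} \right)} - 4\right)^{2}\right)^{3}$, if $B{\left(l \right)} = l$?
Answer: $4096$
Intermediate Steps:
$\left(\left(B{\left(J{\left(-4 \right)} \right)} - 4\right)^{2}\right)^{3} = \left(\left(\left(4 - -4\right) - 4\right)^{2}\right)^{3} = \left(\left(\left(4 + 4\right) - 4\right)^{2}\right)^{3} = \left(\left(8 - 4\right)^{2}\right)^{3} = \left(4^{2}\right)^{3} = 16^{3} = 4096$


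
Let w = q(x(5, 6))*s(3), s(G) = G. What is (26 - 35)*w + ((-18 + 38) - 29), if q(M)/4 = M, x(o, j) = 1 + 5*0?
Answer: -117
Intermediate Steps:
x(o, j) = 1 (x(o, j) = 1 + 0 = 1)
q(M) = 4*M
w = 12 (w = (4*1)*3 = 4*3 = 12)
(26 - 35)*w + ((-18 + 38) - 29) = (26 - 35)*12 + ((-18 + 38) - 29) = -9*12 + (20 - 29) = -108 - 9 = -117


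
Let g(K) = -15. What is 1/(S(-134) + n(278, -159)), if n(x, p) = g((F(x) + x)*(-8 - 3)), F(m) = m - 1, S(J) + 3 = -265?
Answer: -1/283 ≈ -0.0035336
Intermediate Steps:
S(J) = -268 (S(J) = -3 - 265 = -268)
F(m) = -1 + m
n(x, p) = -15
1/(S(-134) + n(278, -159)) = 1/(-268 - 15) = 1/(-283) = -1/283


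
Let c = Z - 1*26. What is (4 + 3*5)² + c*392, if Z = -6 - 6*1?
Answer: -14535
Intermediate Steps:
Z = -12 (Z = -6 - 6 = -12)
c = -38 (c = -12 - 1*26 = -12 - 26 = -38)
(4 + 3*5)² + c*392 = (4 + 3*5)² - 38*392 = (4 + 15)² - 14896 = 19² - 14896 = 361 - 14896 = -14535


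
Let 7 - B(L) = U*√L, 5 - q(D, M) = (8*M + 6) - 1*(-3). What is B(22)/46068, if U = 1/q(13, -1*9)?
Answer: 7/46068 - √22/3132624 ≈ 0.00015045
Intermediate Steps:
q(D, M) = -4 - 8*M (q(D, M) = 5 - ((8*M + 6) - 1*(-3)) = 5 - ((6 + 8*M) + 3) = 5 - (9 + 8*M) = 5 + (-9 - 8*M) = -4 - 8*M)
U = 1/68 (U = 1/(-4 - (-8)*9) = 1/(-4 - 8*(-9)) = 1/(-4 + 72) = 1/68 ≈ 0.014706)
B(L) = 7 - √L/68
B(22)/46068 = (7 - √22/68)/46068 = (7 - √22/68)*(1/46068) = 7/46068 - √22/3132624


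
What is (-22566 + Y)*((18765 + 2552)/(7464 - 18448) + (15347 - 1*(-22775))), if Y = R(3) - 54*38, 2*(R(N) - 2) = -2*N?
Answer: -10308239486489/10984 ≈ -9.3848e+8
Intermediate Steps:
R(N) = 2 - N (R(N) = 2 + (-2*N)/2 = 2 - N)
Y = -2053 (Y = (2 - 1*3) - 54*38 = (2 - 3) - 2052 = -1 - 2052 = -2053)
(-22566 + Y)*((18765 + 2552)/(7464 - 18448) + (15347 - 1*(-22775))) = (-22566 - 2053)*((18765 + 2552)/(7464 - 18448) + (15347 - 1*(-22775))) = -24619*(21317/(-10984) + (15347 + 22775)) = -24619*(21317*(-1/10984) + 38122) = -24619*(-21317/10984 + 38122) = -24619*418710731/10984 = -10308239486489/10984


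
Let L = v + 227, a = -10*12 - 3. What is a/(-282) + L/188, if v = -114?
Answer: 195/188 ≈ 1.0372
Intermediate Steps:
a = -123 (a = -120 - 3 = -123)
L = 113 (L = -114 + 227 = 113)
a/(-282) + L/188 = -123/(-282) + 113/188 = -123*(-1/282) + 113*(1/188) = 41/94 + 113/188 = 195/188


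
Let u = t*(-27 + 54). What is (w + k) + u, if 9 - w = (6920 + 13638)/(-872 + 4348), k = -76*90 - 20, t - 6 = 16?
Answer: -10884945/1738 ≈ -6262.9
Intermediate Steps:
t = 22 (t = 6 + 16 = 22)
k = -6860 (k = -6840 - 20 = -6860)
u = 594 (u = 22*(-27 + 54) = 22*27 = 594)
w = 5363/1738 (w = 9 - (6920 + 13638)/(-872 + 4348) = 9 - 20558/3476 = 9 - 1*10279/1738 = 9 - 10279/1738 = 5363/1738 ≈ 3.0857)
(w + k) + u = (5363/1738 - 6860) + 594 = -11917317/1738 + 594 = -10884945/1738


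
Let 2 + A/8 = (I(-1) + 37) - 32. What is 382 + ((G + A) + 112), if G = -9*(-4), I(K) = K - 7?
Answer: 490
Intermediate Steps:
I(K) = -7 + K
A = -40 (A = -16 + 8*(((-7 - 1) + 37) - 32) = -16 + 8*((-8 + 37) - 32) = -16 + 8*(29 - 32) = -16 + 8*(-3) = -16 - 24 = -40)
G = 36
382 + ((G + A) + 112) = 382 + ((36 - 40) + 112) = 382 + (-4 + 112) = 382 + 108 = 490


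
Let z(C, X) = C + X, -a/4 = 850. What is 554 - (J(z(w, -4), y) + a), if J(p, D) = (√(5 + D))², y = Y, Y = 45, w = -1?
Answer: 3904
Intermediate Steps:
a = -3400 (a = -4*850 = -3400)
y = 45
J(p, D) = 5 + D
554 - (J(z(w, -4), y) + a) = 554 - ((5 + 45) - 3400) = 554 - (50 - 3400) = 554 - 1*(-3350) = 554 + 3350 = 3904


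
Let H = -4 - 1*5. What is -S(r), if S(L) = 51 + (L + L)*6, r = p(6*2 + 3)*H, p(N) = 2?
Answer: 165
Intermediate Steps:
H = -9 (H = -4 - 5 = -9)
r = -18 (r = 2*(-9) = -18)
S(L) = 51 + 12*L (S(L) = 51 + (2*L)*6 = 51 + 12*L)
-S(r) = -(51 + 12*(-18)) = -(51 - 216) = -1*(-165) = 165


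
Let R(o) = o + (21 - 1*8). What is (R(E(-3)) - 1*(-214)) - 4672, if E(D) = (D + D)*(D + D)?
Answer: -4409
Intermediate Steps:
E(D) = 4*D**2 (E(D) = (2*D)*(2*D) = 4*D**2)
R(o) = 13 + o (R(o) = o + (21 - 8) = o + 13 = 13 + o)
(R(E(-3)) - 1*(-214)) - 4672 = ((13 + 4*(-3)**2) - 1*(-214)) - 4672 = ((13 + 4*9) + 214) - 4672 = ((13 + 36) + 214) - 4672 = (49 + 214) - 4672 = 263 - 4672 = -4409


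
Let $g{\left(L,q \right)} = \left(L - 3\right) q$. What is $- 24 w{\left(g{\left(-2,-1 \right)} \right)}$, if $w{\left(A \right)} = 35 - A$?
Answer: $-720$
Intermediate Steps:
$g{\left(L,q \right)} = q \left(-3 + L\right)$ ($g{\left(L,q \right)} = \left(-3 + L\right) q = q \left(-3 + L\right)$)
$- 24 w{\left(g{\left(-2,-1 \right)} \right)} = - 24 \left(35 - - (-3 - 2)\right) = - 24 \left(35 - \left(-1\right) \left(-5\right)\right) = - 24 \left(35 - 5\right) = \left(-24\right) 30 = -720$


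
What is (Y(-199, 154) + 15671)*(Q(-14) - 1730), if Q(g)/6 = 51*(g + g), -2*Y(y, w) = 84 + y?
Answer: -161972093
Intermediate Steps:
Y(y, w) = -42 - y/2 (Y(y, w) = -(84 + y)/2 = -42 - y/2)
Q(g) = 612*g (Q(g) = 6*(51*(g + g)) = 6*(51*(2*g)) = 6*(102*g) = 612*g)
(Y(-199, 154) + 15671)*(Q(-14) - 1730) = ((-42 - ½*(-199)) + 15671)*(612*(-14) - 1730) = ((-42 + 199/2) + 15671)*(-8568 - 1730) = (115/2 + 15671)*(-10298) = (31457/2)*(-10298) = -161972093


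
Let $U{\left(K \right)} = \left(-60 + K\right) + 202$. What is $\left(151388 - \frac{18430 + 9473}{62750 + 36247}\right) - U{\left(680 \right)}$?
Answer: $\frac{4968518133}{32999} \approx 1.5057 \cdot 10^{5}$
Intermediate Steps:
$U{\left(K \right)} = 142 + K$
$\left(151388 - \frac{18430 + 9473}{62750 + 36247}\right) - U{\left(680 \right)} = \left(151388 - \frac{18430 + 9473}{62750 + 36247}\right) - \left(142 + 680\right) = \left(151388 - \frac{27903}{98997}\right) - 822 = \left(151388 - 27903 \cdot \frac{1}{98997}\right) - 822 = \left(151388 - \frac{9301}{32999}\right) - 822 = \frac{4995643311}{32999} - 822 = \frac{4968518133}{32999}$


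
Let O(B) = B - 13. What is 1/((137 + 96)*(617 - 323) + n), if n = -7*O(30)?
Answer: 1/68383 ≈ 1.4624e-5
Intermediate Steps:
O(B) = -13 + B
n = -119 (n = -7*(-13 + 30) = -7*17 = -119)
1/((137 + 96)*(617 - 323) + n) = 1/((137 + 96)*(617 - 323) - 119) = 1/(233*294 - 119) = 1/(68502 - 119) = 1/68383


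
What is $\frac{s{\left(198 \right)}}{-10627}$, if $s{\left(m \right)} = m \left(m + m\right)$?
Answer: $- \frac{78408}{10627} \approx -7.3782$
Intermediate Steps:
$s{\left(m \right)} = 2 m^{2}$ ($s{\left(m \right)} = m 2 m = 2 m^{2}$)
$\frac{s{\left(198 \right)}}{-10627} = \frac{2 \cdot 198^{2}}{-10627} = 2 \cdot 39204 \left(- \frac{1}{10627}\right) = 78408 \left(- \frac{1}{10627}\right) = - \frac{78408}{10627}$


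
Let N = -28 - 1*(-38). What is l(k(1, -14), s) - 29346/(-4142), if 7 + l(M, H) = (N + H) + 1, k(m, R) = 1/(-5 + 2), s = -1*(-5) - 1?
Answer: 31241/2071 ≈ 15.085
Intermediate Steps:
N = 10 (N = -28 + 38 = 10)
s = 4 (s = 5 - 1 = 4)
k(m, R) = -⅓ (k(m, R) = 1/(-3) = -⅓)
l(M, H) = 4 + H (l(M, H) = -7 + ((10 + H) + 1) = -7 + (11 + H) = 4 + H)
l(k(1, -14), s) - 29346/(-4142) = (4 + 4) - 29346/(-4142) = 8 - 29346*(-1/4142) = 8 + 14673/2071 = 31241/2071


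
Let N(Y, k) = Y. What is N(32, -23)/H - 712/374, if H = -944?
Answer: -21378/11033 ≈ -1.9376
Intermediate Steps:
N(32, -23)/H - 712/374 = 32/(-944) - 712/374 = 32*(-1/944) - 712*1/374 = -2/59 - 356/187 = -21378/11033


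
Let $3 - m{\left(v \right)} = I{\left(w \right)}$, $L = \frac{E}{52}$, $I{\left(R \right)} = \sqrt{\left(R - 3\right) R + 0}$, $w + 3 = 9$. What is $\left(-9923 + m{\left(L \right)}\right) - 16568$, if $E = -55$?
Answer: $-26488 - 3 \sqrt{2} \approx -26492.0$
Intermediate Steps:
$w = 6$ ($w = -3 + 9 = 6$)
$I{\left(R \right)} = \sqrt{R \left(-3 + R\right)}$ ($I{\left(R \right)} = \sqrt{\left(-3 + R\right) R + 0} = \sqrt{R \left(-3 + R\right) + 0} = \sqrt{R \left(-3 + R\right)}$)
$L = - \frac{55}{52} \approx -1.0577$
$m{\left(v \right)} = 3 - 3 \sqrt{2}$ ($m{\left(v \right)} = 3 - \sqrt{6 \left(-3 + 6\right)} = 3 - \sqrt{6 \cdot 3} = 3 - \sqrt{18} = 3 - 3 \sqrt{2}$)
$\left(-9923 + m{\left(L \right)}\right) - 16568 = \left(-9923 + \left(3 - 3 \sqrt{2}\right)\right) - 16568 = \left(-9920 - 3 \sqrt{2}\right) - 16568 = -26488 - 3 \sqrt{2}$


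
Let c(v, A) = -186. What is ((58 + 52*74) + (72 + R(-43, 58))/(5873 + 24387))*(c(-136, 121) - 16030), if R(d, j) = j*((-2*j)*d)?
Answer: -480337930544/7565 ≈ -6.3495e+7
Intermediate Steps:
R(d, j) = -2*d*j² (R(d, j) = j*(-2*d*j) = -2*d*j²)
((58 + 52*74) + (72 + R(-43, 58))/(5873 + 24387))*(c(-136, 121) - 16030) = ((58 + 52*74) + (72 - 2*(-43)*58²)/(5873 + 24387))*(-186 - 16030) = ((58 + 3848) + (72 - 2*(-43)*3364)/30260)*(-16216) = (3906 + (72 + 289304)*(1/30260))*(-16216) = (3906 + 289376*(1/30260))*(-16216) = (3906 + 72344/7565)*(-16216) = (29621234/7565)*(-16216) = -480337930544/7565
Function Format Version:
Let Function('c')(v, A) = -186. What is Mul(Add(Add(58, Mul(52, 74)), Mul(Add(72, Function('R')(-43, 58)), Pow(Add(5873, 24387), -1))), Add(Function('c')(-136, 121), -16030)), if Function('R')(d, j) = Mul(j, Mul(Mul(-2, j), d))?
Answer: Rational(-480337930544, 7565) ≈ -6.3495e+7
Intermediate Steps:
Function('R')(d, j) = Mul(-2, d, Pow(j, 2)) (Function('R')(d, j) = Mul(j, Mul(-2, d, j)) = Mul(-2, d, Pow(j, 2)))
Mul(Add(Add(58, Mul(52, 74)), Mul(Add(72, Function('R')(-43, 58)), Pow(Add(5873, 24387), -1))), Add(Function('c')(-136, 121), -16030)) = Mul(Add(Add(58, Mul(52, 74)), Mul(Add(72, Mul(-2, -43, Pow(58, 2))), Pow(Add(5873, 24387), -1))), Add(-186, -16030)) = Mul(Add(Add(58, 3848), Mul(Add(72, Mul(-2, -43, 3364)), Pow(30260, -1))), -16216) = Mul(Add(3906, Mul(Add(72, 289304), Rational(1, 30260))), -16216) = Mul(Add(3906, Mul(289376, Rational(1, 30260))), -16216) = Mul(Add(3906, Rational(72344, 7565)), -16216) = Mul(Rational(29621234, 7565), -16216) = Rational(-480337930544, 7565)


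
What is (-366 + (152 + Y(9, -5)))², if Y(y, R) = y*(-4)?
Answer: 62500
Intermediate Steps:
Y(y, R) = -4*y
(-366 + (152 + Y(9, -5)))² = (-366 + (152 - 4*9))² = (-366 + (152 - 36))² = (-366 + 116)² = (-250)² = 62500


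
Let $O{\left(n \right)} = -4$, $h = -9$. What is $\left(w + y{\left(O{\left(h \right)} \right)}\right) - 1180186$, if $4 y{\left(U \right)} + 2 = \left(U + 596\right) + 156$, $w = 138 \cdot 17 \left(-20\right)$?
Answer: $- \frac{2453839}{2} \approx -1.2269 \cdot 10^{6}$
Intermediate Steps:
$w = -46920$ ($w = 2346 \left(-20\right) = -46920$)
$y{\left(U \right)} = \frac{375}{2} + \frac{U}{4}$ ($y{\left(U \right)} = - \frac{1}{2} + \frac{\left(U + 596\right) + 156}{4} = - \frac{1}{2} + \frac{\left(596 + U\right) + 156}{4} = - \frac{1}{2} + \frac{752 + U}{4} = - \frac{1}{2} + \left(188 + \frac{U}{4}\right) = \frac{375}{2} + \frac{U}{4}$)
$\left(w + y{\left(O{\left(h \right)} \right)}\right) - 1180186 = \left(-46920 + \left(\frac{375}{2} + \frac{1}{4} \left(-4\right)\right)\right) - 1180186 = \left(-46920 + \left(\frac{375}{2} - 1\right)\right) - 1180186 = \left(-46920 + \frac{373}{2}\right) - 1180186 = - \frac{93467}{2} - 1180186 = - \frac{2453839}{2}$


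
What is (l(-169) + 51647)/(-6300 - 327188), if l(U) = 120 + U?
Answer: -25799/166744 ≈ -0.15472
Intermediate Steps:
(l(-169) + 51647)/(-6300 - 327188) = ((120 - 169) + 51647)/(-6300 - 327188) = (-49 + 51647)/(-333488) = 51598*(-1/333488) = -25799/166744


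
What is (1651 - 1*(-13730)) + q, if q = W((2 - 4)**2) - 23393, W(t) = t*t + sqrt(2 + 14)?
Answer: -7992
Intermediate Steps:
W(t) = 4 + t**2 (W(t) = t**2 + sqrt(16) = t**2 + 4 = 4 + t**2)
q = -23373 (q = (4 + ((2 - 4)**2)**2) - 23393 = (4 + ((-2)**2)**2) - 23393 = (4 + 4**2) - 23393 = (4 + 16) - 23393 = 20 - 23393 = -23373)
(1651 - 1*(-13730)) + q = (1651 - 1*(-13730)) - 23373 = (1651 + 13730) - 23373 = 15381 - 23373 = -7992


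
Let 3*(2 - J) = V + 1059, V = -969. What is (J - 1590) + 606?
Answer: -1012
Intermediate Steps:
J = -28 (J = 2 - (-969 + 1059)/3 = 2 - ⅓*90 = 2 - 30 = -28)
(J - 1590) + 606 = (-28 - 1590) + 606 = -1618 + 606 = -1012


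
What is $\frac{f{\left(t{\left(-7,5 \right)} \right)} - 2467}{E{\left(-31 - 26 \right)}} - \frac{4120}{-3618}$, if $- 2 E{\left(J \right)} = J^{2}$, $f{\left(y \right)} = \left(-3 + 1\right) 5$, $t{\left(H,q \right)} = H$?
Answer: $\frac{1739414}{653049} \approx 2.6635$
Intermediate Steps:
$f{\left(y \right)} = -10$ ($f{\left(y \right)} = \left(-2\right) 5 = -10$)
$E{\left(J \right)} = - \frac{J^{2}}{2}$
$\frac{f{\left(t{\left(-7,5 \right)} \right)} - 2467}{E{\left(-31 - 26 \right)}} - \frac{4120}{-3618} = \frac{-10 - 2467}{\left(- \frac{1}{2}\right) \left(-31 - 26\right)^{2}} - \frac{4120}{-3618} = \frac{-10 - 2467}{\left(- \frac{1}{2}\right) \left(-57\right)^{2}} - - \frac{2060}{1809} = - \frac{2477}{\left(- \frac{1}{2}\right) 3249} + \frac{2060}{1809} = - \frac{2477}{- \frac{3249}{2}} + \frac{2060}{1809} = \left(-2477\right) \left(- \frac{2}{3249}\right) + \frac{2060}{1809} = \frac{4954}{3249} + \frac{2060}{1809} = \frac{1739414}{653049}$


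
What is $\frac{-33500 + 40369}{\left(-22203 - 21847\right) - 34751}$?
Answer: $- \frac{6869}{78801} \approx -0.087169$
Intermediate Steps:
$\frac{-33500 + 40369}{\left(-22203 - 21847\right) - 34751} = \frac{6869}{-44050 - 34751} = \frac{6869}{-78801} = 6869 \left(- \frac{1}{78801}\right) = - \frac{6869}{78801}$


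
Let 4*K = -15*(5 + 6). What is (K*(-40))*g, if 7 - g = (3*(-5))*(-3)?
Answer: -62700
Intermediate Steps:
K = -165/4 (K = (-15*(5 + 6))/4 = (-15*11)/4 = (1/4)*(-165) = -165/4 ≈ -41.250)
g = -38 (g = 7 - 3*(-5)*(-3) = 7 - (-15)*(-3) = 7 - 1*45 = 7 - 45 = -38)
(K*(-40))*g = -165/4*(-40)*(-38) = 1650*(-38) = -62700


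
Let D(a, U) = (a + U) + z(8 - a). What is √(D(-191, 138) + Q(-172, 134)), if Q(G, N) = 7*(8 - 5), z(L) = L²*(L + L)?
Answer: √15761166 ≈ 3970.0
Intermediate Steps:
z(L) = 2*L³ (z(L) = L²*(2*L) = 2*L³)
D(a, U) = U + a + 2*(8 - a)³ (D(a, U) = (a + U) + 2*(8 - a)³ = (U + a) + 2*(8 - a)³ = U + a + 2*(8 - a)³)
Q(G, N) = 21 (Q(G, N) = 7*3 = 21)
√(D(-191, 138) + Q(-172, 134)) = √((138 - 191 - 2*(-8 - 191)³) + 21) = √((138 - 191 - 2*(-199)³) + 21) = √((138 - 191 - 2*(-7880599)) + 21) = √((138 - 191 + 15761198) + 21) = √(15761145 + 21) = √15761166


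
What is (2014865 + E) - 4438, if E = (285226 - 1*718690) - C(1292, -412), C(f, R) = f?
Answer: 1575671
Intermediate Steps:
E = -434756 (E = (285226 - 1*718690) - 1*1292 = (285226 - 718690) - 1292 = -433464 - 1292 = -434756)
(2014865 + E) - 4438 = (2014865 - 434756) - 4438 = 1580109 - 4438 = 1575671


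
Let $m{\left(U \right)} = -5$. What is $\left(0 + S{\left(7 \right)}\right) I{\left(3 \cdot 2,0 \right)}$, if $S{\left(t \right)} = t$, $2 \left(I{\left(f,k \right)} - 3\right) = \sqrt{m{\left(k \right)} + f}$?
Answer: $\frac{49}{2} \approx 24.5$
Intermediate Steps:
$I{\left(f,k \right)} = 3 + \frac{\sqrt{-5 + f}}{2}$
$\left(0 + S{\left(7 \right)}\right) I{\left(3 \cdot 2,0 \right)} = \left(0 + 7\right) \left(3 + \frac{\sqrt{-5 + 3 \cdot 2}}{2}\right) = 7 \left(3 + \frac{\sqrt{-5 + 6}}{2}\right) = 7 \left(3 + \frac{\sqrt{1}}{2}\right) = 7 \left(3 + \frac{1}{2} \cdot 1\right) = 7 \left(3 + \frac{1}{2}\right) = 7 \cdot \frac{7}{2} = \frac{49}{2}$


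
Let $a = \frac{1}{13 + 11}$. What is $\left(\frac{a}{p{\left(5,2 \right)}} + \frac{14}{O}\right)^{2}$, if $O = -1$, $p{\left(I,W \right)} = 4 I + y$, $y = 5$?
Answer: $\frac{70543201}{360000} \approx 195.95$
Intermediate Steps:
$p{\left(I,W \right)} = 5 + 4 I$ ($p{\left(I,W \right)} = 4 I + 5 = 5 + 4 I$)
$a = \frac{1}{24} \approx 0.041667$
$\left(\frac{a}{p{\left(5,2 \right)}} + \frac{14}{O}\right)^{2} = \left(\frac{1}{24 \left(5 + 4 \cdot 5\right)} + \frac{14}{-1}\right)^{2} = \left(\frac{1}{24 \left(5 + 20\right)} + 14 \left(-1\right)\right)^{2} = \left(\frac{1}{24 \cdot 25} - 14\right)^{2} = \left(\frac{1}{24} \cdot \frac{1}{25} - 14\right)^{2} = \left(\frac{1}{600} - 14\right)^{2} = \left(- \frac{8399}{600}\right)^{2} = \frac{70543201}{360000}$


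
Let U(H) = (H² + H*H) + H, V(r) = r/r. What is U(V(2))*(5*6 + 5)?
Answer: 105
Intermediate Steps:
V(r) = 1
U(H) = H + 2*H² (U(H) = (H² + H²) + H = 2*H² + H = H + 2*H²)
U(V(2))*(5*6 + 5) = (1*(1 + 2*1))*(5*6 + 5) = (1*(1 + 2))*(30 + 5) = (1*3)*35 = 3*35 = 105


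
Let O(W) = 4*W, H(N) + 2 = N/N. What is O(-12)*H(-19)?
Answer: 48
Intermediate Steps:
H(N) = -1 (H(N) = -2 + N/N = -2 + 1 = -1)
O(-12)*H(-19) = (4*(-12))*(-1) = -48*(-1) = 48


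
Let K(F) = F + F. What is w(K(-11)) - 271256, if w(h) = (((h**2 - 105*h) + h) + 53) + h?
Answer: -268453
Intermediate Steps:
K(F) = 2*F
w(h) = 53 + h**2 - 103*h (w(h) = ((h**2 - 104*h) + 53) + h = (53 + h**2 - 104*h) + h = 53 + h**2 - 103*h)
w(K(-11)) - 271256 = (53 + (2*(-11))**2 - 206*(-11)) - 271256 = (53 + (-22)**2 - 103*(-22)) - 271256 = (53 + 484 + 2266) - 271256 = 2803 - 271256 = -268453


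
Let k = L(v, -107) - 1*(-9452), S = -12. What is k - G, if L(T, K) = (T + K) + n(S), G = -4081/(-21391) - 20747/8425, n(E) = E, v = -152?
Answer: 1655001662327/180219175 ≈ 9183.3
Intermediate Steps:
G = -409416652/180219175 (G = -4081*(-1/21391) - 20747*1/8425 = 4081/21391 - 20747/8425 = -409416652/180219175 ≈ -2.2718)
L(T, K) = -12 + K + T (L(T, K) = (T + K) - 12 = (K + T) - 12 = -12 + K + T)
k = 9181 (k = (-12 - 107 - 152) - 1*(-9452) = -271 + 9452 = 9181)
k - G = 9181 - 1*(-409416652/180219175) = 9181 + 409416652/180219175 = 1655001662327/180219175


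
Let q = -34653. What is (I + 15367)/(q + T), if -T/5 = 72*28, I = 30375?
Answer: -45742/44733 ≈ -1.0226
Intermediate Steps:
T = -10080 (T = -360*28 = -5*2016 = -10080)
(I + 15367)/(q + T) = (30375 + 15367)/(-34653 - 10080) = 45742/(-44733) = 45742*(-1/44733) = -45742/44733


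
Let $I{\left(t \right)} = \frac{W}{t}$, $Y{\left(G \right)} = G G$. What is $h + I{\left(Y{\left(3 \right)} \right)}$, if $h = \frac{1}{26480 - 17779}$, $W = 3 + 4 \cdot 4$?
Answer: $\frac{165328}{78309} \approx 2.1112$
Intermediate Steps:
$W = 19$ ($W = 3 + 16 = 19$)
$Y{\left(G \right)} = G^{2}$
$I{\left(t \right)} = \frac{19}{t}$
$h = \frac{1}{8701} \approx 0.00011493$
$h + I{\left(Y{\left(3 \right)} \right)} = \frac{1}{8701} + \frac{19}{3^{2}} = \frac{1}{8701} + \frac{19}{9} = \frac{165328}{78309}$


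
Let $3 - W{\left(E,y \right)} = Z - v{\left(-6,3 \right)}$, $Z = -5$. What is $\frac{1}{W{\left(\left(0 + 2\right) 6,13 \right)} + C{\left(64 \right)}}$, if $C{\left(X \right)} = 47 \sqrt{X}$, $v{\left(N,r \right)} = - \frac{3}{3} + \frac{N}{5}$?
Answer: $\frac{5}{1909} \approx 0.0026192$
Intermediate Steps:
$v{\left(N,r \right)} = -1 + \frac{N}{5}$ ($v{\left(N,r \right)} = \left(-3\right) \frac{1}{3} + N \frac{1}{5} = -1 + \frac{N}{5}$)
$W{\left(E,y \right)} = \frac{29}{5}$ ($W{\left(E,y \right)} = 3 - \left(-5 - \left(-1 + \frac{1}{5} \left(-6\right)\right)\right) = 3 - \left(-5 - \left(-1 - \frac{6}{5}\right)\right) = 3 - \left(-5 - - \frac{11}{5}\right) = 3 - \left(-5 + \frac{11}{5}\right) = 3 - - \frac{14}{5} = 3 + \frac{14}{5} = \frac{29}{5}$)
$\frac{1}{W{\left(\left(0 + 2\right) 6,13 \right)} + C{\left(64 \right)}} = \frac{1}{\frac{29}{5} + 47 \sqrt{64}} = \frac{1}{\frac{29}{5} + 47 \cdot 8} = \frac{1}{\frac{29}{5} + 376} = \frac{1}{\frac{1909}{5}} = \frac{5}{1909}$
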